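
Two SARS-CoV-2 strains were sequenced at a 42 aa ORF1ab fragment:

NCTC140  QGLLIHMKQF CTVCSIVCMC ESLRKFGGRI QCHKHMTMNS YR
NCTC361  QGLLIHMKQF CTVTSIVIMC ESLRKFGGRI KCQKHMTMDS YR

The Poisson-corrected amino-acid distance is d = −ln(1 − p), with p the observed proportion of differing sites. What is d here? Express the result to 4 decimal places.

0.1268

Differing sites — 14:C/T; 18:C/I; 31:Q/K; 33:H/Q; 39:N/D.
p = 5/42 = 0.119048.
d = −ln(1 − 0.119048) = −ln(0.880952) = 0.1268.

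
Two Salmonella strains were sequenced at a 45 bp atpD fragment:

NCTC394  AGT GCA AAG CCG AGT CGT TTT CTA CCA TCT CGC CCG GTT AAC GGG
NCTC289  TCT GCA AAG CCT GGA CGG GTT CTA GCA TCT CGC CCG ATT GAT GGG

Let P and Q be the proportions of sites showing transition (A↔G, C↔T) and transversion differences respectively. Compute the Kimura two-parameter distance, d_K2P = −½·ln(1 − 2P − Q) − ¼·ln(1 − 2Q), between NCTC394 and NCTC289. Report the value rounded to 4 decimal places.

0.2959

Mismatches occur at site 1 (A/T, transversion), site 2 (G/C, transversion), site 12 (G/T, transversion), site 13 (A/G, transition), site 15 (T/A, transversion), site 18 (T/G, transversion), site 19 (T/G, transversion), site 25 (C/G, transversion), site 37 (G/A, transition), site 40 (A/G, transition), site 42 (C/T, transition).
Of the 11 differences, 4 transitions and 7 transversions over 45 sites: P = 4/45 = 0.088889, Q = 7/45 = 0.155556.
d = −0.5·ln(0.666666) − 0.25·ln(0.688888) = −0.5·(-0.405466) − 0.25·(-0.372677) = 0.2959.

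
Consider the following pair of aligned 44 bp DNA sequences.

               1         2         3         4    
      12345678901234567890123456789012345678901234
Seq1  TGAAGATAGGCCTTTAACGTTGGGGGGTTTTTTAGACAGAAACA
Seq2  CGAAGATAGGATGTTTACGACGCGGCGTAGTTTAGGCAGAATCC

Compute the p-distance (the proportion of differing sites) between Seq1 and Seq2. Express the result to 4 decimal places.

0.3182

Differing sites — 1:T/C; 11:C/A; 12:C/T; 13:T/G; 16:A/T; 20:T/A; 21:T/C; 23:G/C; 26:G/C; 29:T/A; 30:T/G; 36:A/G; 42:A/T; 44:A/C.
There are 14 differences over 44 sites, so p = 14/44 = 0.3182.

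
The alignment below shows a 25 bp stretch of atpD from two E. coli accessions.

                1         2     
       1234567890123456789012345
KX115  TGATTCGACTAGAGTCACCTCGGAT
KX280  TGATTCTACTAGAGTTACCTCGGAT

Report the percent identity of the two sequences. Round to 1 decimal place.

The sequences differ at positions 7 (G/T), 16 (C/T).
23 of the 25 sites match, so the percent identity is 23/25 × 100 = 92.0%.

92.0%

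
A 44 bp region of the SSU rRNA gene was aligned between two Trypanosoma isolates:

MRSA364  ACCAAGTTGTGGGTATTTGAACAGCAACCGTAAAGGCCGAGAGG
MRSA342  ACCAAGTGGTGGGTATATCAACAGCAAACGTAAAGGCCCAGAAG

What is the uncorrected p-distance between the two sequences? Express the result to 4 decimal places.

Differing sites — 8:T/G; 17:T/A; 19:G/C; 28:C/A; 39:G/C; 43:G/A.
There are 6 differences over 44 sites, so p = 6/44 = 0.1364.

0.1364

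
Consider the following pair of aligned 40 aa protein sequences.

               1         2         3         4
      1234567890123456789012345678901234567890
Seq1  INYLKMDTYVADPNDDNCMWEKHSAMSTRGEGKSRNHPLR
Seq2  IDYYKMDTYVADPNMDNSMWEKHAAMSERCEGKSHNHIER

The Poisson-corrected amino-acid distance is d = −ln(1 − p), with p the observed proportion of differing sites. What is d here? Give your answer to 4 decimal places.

The sequences differ at positions 2 (N/D), 4 (L/Y), 15 (D/M), 18 (C/S), 24 (S/A), 28 (T/E), 30 (G/C), 35 (R/H), 38 (P/I), 39 (L/E).
p = 10/40 = 0.250000.
d = −ln(1 − 0.250000) = −ln(0.750000) = 0.2877.

0.2877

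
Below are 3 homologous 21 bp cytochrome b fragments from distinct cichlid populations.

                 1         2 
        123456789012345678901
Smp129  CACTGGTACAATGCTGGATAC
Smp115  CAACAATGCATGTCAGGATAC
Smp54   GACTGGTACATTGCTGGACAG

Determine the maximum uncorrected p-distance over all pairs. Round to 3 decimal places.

Pairwise Hamming distances:
  Smp129 vs Smp115: 9
  Smp129 vs Smp54: 4
  Smp115 vs Smp54: 11
The largest is 11 mismatches, between Smp115 and Smp54; p = 11/21 = 0.524.

0.524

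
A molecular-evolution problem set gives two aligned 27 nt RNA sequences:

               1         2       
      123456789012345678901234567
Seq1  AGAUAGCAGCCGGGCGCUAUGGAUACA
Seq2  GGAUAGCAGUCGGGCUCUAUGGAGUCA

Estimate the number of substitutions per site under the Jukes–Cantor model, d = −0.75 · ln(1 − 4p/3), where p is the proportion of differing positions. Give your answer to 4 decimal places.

The sequences differ at positions 1 (A/G), 10 (C/U), 16 (G/U), 24 (U/G), 25 (A/U).
p = 5/27 = 0.185185.
d = −0.75 · ln(1 − (4/3)·0.185185) = −0.75 · ln(0.753087) = −0.75 · (-0.283575) = 0.2127.

0.2127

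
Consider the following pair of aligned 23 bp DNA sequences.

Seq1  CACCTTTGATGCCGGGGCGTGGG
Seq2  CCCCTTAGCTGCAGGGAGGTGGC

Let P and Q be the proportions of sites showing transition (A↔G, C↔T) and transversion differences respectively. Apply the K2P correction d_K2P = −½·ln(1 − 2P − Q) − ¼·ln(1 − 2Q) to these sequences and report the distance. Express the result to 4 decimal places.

The sequences differ at positions 2 (A/C, transversion), 7 (T/A, transversion), 9 (A/C, transversion), 13 (C/A, transversion), 17 (G/A, transition), 18 (C/G, transversion), 23 (G/C, transversion).
Of the 7 differences, 1 transition and 6 transversions over 23 sites: P = 1/23 = 0.043478, Q = 6/23 = 0.260870.
d = −0.5·ln(0.652174) − 0.25·ln(0.478260) = −0.5·(-0.427444) − 0.25·(-0.737601) = 0.3981.

0.3981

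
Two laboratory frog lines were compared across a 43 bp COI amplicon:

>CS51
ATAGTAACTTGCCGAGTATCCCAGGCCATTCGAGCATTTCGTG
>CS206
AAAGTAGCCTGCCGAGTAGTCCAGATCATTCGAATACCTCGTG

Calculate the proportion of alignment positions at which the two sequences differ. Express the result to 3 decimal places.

Mismatches occur at site 2 (T→A), site 7 (A→G), site 9 (T→C), site 19 (T→G), site 20 (C→T), site 25 (G→A), site 26 (C→T), site 34 (G→A), site 35 (C→T), site 37 (T→C), site 38 (T→C).
There are 11 differences over 43 sites, so p = 11/43 = 0.256.

0.256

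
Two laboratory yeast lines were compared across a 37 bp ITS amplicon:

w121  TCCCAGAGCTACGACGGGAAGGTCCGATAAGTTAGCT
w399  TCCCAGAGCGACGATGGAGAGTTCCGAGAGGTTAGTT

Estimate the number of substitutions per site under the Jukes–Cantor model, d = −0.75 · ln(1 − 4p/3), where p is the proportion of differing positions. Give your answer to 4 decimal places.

Differing sites — 10:T/G; 15:C/T; 18:G/A; 19:A/G; 22:G/T; 28:T/G; 30:A/G; 36:C/T.
p = 8/37 = 0.216216.
d = −0.75 · ln(1 − (4/3)·0.216216) = −0.75 · ln(0.711712) = −0.75 · (-0.340082) = 0.2551.

0.2551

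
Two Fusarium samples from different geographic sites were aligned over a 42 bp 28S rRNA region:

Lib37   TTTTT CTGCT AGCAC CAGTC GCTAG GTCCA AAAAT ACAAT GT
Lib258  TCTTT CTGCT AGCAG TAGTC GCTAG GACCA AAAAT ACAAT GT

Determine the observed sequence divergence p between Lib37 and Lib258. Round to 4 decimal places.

Mismatches occur at site 2 (T/C), site 15 (C/G), site 16 (C/T), site 27 (T/A).
There are 4 differences over 42 sites, so p = 4/42 = 0.0952.

0.0952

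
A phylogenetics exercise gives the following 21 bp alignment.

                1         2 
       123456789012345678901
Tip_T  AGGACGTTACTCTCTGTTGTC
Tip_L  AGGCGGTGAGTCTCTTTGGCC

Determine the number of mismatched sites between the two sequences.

Differing sites — 4:A/C; 5:C/G; 8:T/G; 10:C/G; 16:G/T; 18:T/G; 20:T/C.
That gives 7 mismatches out of 21 aligned sites, so the Hamming distance is 7.

7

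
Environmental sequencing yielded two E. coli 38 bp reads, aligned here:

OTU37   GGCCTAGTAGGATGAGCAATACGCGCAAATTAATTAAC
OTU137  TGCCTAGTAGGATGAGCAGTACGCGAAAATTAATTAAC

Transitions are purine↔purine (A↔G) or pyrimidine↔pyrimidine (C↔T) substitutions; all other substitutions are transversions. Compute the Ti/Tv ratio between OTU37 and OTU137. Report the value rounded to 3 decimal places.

0.500

The sequences differ at positions 1 (G/T, transversion), 19 (A/G, transition), 26 (C/A, transversion).
Of the 3 differences, 1 transition and 2 transversions, so Ti/Tv = 1/2 = 0.500.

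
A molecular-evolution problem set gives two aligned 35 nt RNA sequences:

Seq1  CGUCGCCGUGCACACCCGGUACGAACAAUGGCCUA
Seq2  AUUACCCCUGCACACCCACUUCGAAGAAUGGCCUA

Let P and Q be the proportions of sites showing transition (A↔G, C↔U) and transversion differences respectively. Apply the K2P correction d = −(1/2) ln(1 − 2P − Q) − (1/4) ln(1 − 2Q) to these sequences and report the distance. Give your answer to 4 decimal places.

0.3210

Mismatches occur at site 1 (C↔A, transversion), site 2 (G↔U, transversion), site 4 (C↔A, transversion), site 5 (G↔C, transversion), site 8 (G↔C, transversion), site 18 (G↔A, transition), site 19 (G↔C, transversion), site 21 (A↔U, transversion), site 26 (C↔G, transversion).
Of the 9 differences, 1 transition and 8 transversions over 35 sites: P = 1/35 = 0.028571, Q = 8/35 = 0.228571.
d = −0.5·ln(0.714287) − 0.25·ln(0.542858) = −0.5·(-0.336470) − 0.25·(-0.610908) = 0.3210.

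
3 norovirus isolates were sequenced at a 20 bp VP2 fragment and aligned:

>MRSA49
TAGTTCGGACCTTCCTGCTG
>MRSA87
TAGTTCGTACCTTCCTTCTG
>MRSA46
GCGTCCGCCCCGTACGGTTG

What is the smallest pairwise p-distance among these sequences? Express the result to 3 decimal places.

0.100

Pairwise Hamming distances:
  MRSA49 vs MRSA87: 2
  MRSA49 vs MRSA46: 9
  MRSA87 vs MRSA46: 10
The smallest is 2 mismatches, between MRSA49 and MRSA87; p = 2/20 = 0.100.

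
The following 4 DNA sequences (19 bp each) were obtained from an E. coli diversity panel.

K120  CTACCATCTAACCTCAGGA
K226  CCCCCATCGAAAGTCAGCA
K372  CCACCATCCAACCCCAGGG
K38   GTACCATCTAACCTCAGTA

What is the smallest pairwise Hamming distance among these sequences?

2

Pairwise Hamming distances:
  K120 vs K226: 6
  K120 vs K372: 4
  K120 vs K38: 2
  K226 vs K372: 7
  K226 vs K38: 7
  K372 vs K38: 6
The smallest is 2, between K120 and K38.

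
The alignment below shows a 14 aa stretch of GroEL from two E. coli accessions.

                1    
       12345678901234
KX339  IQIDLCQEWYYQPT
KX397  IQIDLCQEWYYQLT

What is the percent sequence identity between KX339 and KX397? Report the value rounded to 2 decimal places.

92.86%

A single mismatch occurs at site 13 (P↔L).
13 of the 14 sites match, so the percent identity is 13/14 × 100 = 92.86%.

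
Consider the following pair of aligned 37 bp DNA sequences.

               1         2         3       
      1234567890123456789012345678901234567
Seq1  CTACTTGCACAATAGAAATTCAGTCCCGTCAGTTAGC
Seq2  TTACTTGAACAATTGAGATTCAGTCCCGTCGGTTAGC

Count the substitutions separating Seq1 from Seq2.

5

Differing sites — 1:C/T; 8:C/A; 14:A/T; 17:A/G; 31:A/G.
That gives 5 mismatches out of 37 aligned sites, so the Hamming distance is 5.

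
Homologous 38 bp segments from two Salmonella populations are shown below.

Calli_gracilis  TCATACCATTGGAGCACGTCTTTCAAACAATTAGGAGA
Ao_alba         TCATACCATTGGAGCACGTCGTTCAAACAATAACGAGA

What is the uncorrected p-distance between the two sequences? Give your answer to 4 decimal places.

The sequences differ at positions 21 (T/G), 32 (T/A), 34 (G/C).
There are 3 differences over 38 sites, so p = 3/38 = 0.0789.

0.0789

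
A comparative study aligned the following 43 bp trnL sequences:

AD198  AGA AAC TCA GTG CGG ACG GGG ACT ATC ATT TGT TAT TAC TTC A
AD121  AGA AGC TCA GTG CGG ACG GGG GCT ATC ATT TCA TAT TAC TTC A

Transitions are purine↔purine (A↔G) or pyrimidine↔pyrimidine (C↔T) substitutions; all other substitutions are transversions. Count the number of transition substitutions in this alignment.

The sequences differ at positions 5 (A/G, transition), 22 (A/G, transition), 32 (G/C, transversion), 33 (T/A, transversion).
Of the 4 differences, 2 transitions and 2 transversions, so the answer is 2.

2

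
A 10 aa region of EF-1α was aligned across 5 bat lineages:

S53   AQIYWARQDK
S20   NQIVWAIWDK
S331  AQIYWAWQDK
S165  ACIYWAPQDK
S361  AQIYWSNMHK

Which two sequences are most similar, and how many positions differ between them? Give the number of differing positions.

1

Pairwise Hamming distances:
  S53 vs S20: 4
  S53 vs S331: 1
  S53 vs S165: 2
  S53 vs S361: 4
  S20 vs S331: 4
  S20 vs S165: 5
  S20 vs S361: 6
  S331 vs S165: 2
  S331 vs S361: 4
  S165 vs S361: 5
The smallest is 1, between S53 and S331.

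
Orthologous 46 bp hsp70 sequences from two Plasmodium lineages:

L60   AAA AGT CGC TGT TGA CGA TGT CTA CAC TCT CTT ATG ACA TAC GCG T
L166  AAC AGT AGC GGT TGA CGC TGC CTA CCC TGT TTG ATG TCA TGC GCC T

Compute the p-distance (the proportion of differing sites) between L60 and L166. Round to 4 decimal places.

Mismatches occur at site 3 (A/C), site 7 (C/A), site 10 (T/G), site 18 (A/C), site 21 (T/C), site 26 (A/C), site 29 (C/G), site 31 (C/T), site 33 (T/G), site 37 (A/T), site 41 (A/G), site 45 (G/C).
There are 12 differences over 46 sites, so p = 12/46 = 0.2609.

0.2609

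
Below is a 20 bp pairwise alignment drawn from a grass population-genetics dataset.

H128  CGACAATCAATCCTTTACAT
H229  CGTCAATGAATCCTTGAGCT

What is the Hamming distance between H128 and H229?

5

Differing sites — 3:A/T; 8:C/G; 16:T/G; 18:C/G; 19:A/C.
That gives 5 mismatches out of 20 aligned sites, so the Hamming distance is 5.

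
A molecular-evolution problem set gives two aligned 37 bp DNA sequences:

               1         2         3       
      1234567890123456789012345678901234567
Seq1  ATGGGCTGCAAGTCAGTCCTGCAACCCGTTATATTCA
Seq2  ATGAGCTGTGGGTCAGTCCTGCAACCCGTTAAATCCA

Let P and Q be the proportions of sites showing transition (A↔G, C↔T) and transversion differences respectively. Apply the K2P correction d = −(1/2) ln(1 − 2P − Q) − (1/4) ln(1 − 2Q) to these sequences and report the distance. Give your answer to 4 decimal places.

0.1903

Differing sites — 4:G/A (Ti); 9:C/T (Ti); 10:A/G (Ti); 11:A/G (Ti); 32:T/A (Tv); 35:T/C (Ti).
Of the 6 differences, 5 transitions and 1 transversion over 37 sites: P = 5/37 = 0.135135, Q = 1/37 = 0.027027.
d = −0.5·ln(0.702703) − 0.25·ln(0.945946) = −0.5·(-0.352821) − 0.25·(-0.055570) = 0.1903.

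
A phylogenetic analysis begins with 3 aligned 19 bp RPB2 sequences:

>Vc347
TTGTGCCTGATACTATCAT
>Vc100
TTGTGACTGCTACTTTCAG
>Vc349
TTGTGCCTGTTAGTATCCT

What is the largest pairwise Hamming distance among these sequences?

Pairwise Hamming distances:
  Vc347 vs Vc100: 4
  Vc347 vs Vc349: 3
  Vc100 vs Vc349: 6
The largest is 6, between Vc100 and Vc349.

6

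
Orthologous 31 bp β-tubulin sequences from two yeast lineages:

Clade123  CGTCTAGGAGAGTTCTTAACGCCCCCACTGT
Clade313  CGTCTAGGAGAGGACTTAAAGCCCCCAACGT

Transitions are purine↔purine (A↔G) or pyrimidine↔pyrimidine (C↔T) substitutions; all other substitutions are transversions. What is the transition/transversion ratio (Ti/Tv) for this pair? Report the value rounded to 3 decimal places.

Mismatches occur at site 13 (T→G, transversion), site 14 (T→A, transversion), site 20 (C→A, transversion), site 28 (C→A, transversion), site 29 (T→C, transition).
Of the 5 differences, 1 transition and 4 transversions, so Ti/Tv = 1/4 = 0.250.

0.250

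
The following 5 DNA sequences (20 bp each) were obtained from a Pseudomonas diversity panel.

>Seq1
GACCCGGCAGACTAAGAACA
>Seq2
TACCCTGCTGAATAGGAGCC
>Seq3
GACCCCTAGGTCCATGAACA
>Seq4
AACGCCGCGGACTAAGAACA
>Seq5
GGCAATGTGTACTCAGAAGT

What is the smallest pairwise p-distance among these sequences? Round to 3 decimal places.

0.200

Pairwise Hamming distances:
  Seq1 vs Seq2: 7
  Seq1 vs Seq3: 7
  Seq1 vs Seq4: 4
  Seq1 vs Seq5: 10
  Seq2 vs Seq3: 11
  Seq2 vs Seq4: 8
  Seq2 vs Seq5: 13
  Seq3 vs Seq4: 7
  Seq3 vs Seq5: 13
  Seq4 vs Seq5: 10
The smallest is 4 mismatches, between Seq1 and Seq4; p = 4/20 = 0.200.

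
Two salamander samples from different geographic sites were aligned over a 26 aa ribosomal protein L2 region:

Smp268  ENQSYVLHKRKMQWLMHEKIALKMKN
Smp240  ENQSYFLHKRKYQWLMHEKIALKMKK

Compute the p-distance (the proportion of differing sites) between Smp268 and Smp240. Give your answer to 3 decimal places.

0.115

The sequences differ at positions 6 (V/F), 12 (M/Y), 26 (N/K).
There are 3 differences over 26 sites, so p = 3/26 = 0.115.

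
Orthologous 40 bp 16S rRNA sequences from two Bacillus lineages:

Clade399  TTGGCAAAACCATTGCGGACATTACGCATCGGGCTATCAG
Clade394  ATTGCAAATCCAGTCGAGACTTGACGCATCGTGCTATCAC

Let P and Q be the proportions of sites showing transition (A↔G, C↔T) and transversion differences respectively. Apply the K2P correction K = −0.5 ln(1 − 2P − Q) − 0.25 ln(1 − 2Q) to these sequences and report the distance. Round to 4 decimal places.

0.3516

The sequences differ at positions 1 (T/A, transversion), 3 (G/T, transversion), 9 (A/T, transversion), 13 (T/G, transversion), 15 (G/C, transversion), 16 (C/G, transversion), 17 (G/A, transition), 21 (A/T, transversion), 23 (T/G, transversion), 32 (G/T, transversion), 40 (G/C, transversion).
Of the 11 differences, 1 transition and 10 transversions over 40 sites: P = 1/40 = 0.025000, Q = 10/40 = 0.250000.
d = −0.5·ln(0.700000) − 0.25·ln(0.500000) = −0.5·(-0.356675) − 0.25·(-0.693147) = 0.3516.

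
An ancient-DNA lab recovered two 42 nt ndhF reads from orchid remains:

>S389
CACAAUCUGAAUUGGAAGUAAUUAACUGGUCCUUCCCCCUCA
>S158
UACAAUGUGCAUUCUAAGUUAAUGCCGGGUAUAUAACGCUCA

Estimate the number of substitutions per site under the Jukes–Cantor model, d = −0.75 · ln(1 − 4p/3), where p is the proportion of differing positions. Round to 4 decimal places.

0.5319

Mismatches occur at site 1 (C/U), site 7 (C/G), site 10 (A/C), site 14 (G/C), site 15 (G/U), site 20 (A/U), site 22 (U/A), site 24 (A/G), site 25 (A/C), site 27 (U/G), site 31 (C/A), site 32 (C/U), site 33 (U/A), site 35 (C/A), site 36 (C/A), site 38 (C/G).
p = 16/42 = 0.380952.
d = −0.75 · ln(1 − (4/3)·0.380952) = −0.75 · ln(0.492064) = −0.75 · (-0.709146) = 0.5319.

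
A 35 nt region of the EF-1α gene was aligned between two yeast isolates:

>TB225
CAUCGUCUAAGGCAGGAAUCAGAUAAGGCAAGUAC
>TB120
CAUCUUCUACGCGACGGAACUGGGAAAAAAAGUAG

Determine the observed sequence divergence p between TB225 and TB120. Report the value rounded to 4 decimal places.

Mismatches occur at site 5 (G→U), site 10 (A→C), site 12 (G→C), site 13 (C→G), site 15 (G→C), site 17 (A→G), site 19 (U→A), site 21 (A→U), site 23 (A→G), site 24 (U→G), site 27 (G→A), site 28 (G→A), site 29 (C→A), site 35 (C→G).
There are 14 differences over 35 sites, so p = 14/35 = 0.4000.

0.4000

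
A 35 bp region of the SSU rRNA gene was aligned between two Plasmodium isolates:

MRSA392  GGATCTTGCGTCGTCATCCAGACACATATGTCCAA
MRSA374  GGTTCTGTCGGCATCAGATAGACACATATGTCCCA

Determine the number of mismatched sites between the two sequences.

Differing sites — 3:A/T; 7:T/G; 8:G/T; 11:T/G; 13:G/A; 17:T/G; 18:C/A; 19:C/T; 34:A/C.
That gives 9 mismatches out of 35 aligned sites, so the Hamming distance is 9.

9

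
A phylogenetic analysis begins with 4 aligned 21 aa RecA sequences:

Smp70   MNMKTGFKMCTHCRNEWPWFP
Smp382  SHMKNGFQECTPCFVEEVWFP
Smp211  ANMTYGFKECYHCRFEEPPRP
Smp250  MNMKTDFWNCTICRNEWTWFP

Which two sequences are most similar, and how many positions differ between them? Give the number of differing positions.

5

Pairwise Hamming distances:
  Smp70 vs Smp382: 10
  Smp70 vs Smp211: 9
  Smp70 vs Smp250: 5
  Smp382 vs Smp211: 12
  Smp382 vs Smp250: 11
  Smp211 vs Smp250: 13
The smallest is 5, between Smp70 and Smp250.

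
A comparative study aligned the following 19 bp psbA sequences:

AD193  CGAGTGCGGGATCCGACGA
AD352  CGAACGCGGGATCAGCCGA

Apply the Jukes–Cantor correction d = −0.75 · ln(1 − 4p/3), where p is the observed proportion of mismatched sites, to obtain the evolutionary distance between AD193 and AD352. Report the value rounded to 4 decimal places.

0.2471

Differing sites — 4:G/A; 5:T/C; 14:C/A; 16:A/C.
p = 4/19 = 0.210526.
d = −0.75 · ln(1 − (4/3)·0.210526) = −0.75 · ln(0.719299) = −0.75 · (-0.329478) = 0.2471.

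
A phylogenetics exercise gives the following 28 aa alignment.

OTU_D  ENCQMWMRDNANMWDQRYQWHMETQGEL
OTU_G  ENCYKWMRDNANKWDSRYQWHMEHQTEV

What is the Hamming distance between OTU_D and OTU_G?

Differing sites — 4:Q/Y; 5:M/K; 13:M/K; 16:Q/S; 24:T/H; 26:G/T; 28:L/V.
That gives 7 mismatches out of 28 aligned sites, so the Hamming distance is 7.

7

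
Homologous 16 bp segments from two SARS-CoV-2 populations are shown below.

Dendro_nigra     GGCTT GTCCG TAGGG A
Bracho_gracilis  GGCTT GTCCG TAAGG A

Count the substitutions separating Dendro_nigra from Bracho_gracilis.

1

A single mismatch occurs at site 13 (G/A).
That gives 1 mismatch out of 16 aligned sites, so the Hamming distance is 1.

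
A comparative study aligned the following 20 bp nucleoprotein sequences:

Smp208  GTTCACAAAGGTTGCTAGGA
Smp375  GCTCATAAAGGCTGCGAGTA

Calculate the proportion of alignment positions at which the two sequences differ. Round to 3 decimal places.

Differing sites — 2:T/C; 6:C/T; 12:T/C; 16:T/G; 19:G/T.
There are 5 differences over 20 sites, so p = 5/20 = 0.250.

0.250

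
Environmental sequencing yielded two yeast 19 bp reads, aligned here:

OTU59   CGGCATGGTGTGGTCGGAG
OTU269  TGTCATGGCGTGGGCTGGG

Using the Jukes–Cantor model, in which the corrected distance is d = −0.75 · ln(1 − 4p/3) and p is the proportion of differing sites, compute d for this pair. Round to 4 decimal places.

Differing sites — 1:C/T; 3:G/T; 9:T/C; 14:T/G; 16:G/T; 18:A/G.
p = 6/19 = 0.315789.
d = −0.75 · ln(1 − (4/3)·0.315789) = −0.75 · ln(0.578948) = −0.75 · (-0.546543) = 0.4099.

0.4099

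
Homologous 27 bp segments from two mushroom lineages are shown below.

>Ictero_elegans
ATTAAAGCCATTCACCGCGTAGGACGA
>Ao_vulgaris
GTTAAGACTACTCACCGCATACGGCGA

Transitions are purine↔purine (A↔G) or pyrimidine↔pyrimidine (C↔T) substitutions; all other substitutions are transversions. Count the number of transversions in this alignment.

Differing sites — 1:A/G (Ti); 6:A/G (Ti); 7:G/A (Ti); 9:C/T (Ti); 11:T/C (Ti); 19:G/A (Ti); 22:G/C (Tv); 24:A/G (Ti).
Of the 8 differences, 7 transitions and 1 transversion, so the answer is 1.

1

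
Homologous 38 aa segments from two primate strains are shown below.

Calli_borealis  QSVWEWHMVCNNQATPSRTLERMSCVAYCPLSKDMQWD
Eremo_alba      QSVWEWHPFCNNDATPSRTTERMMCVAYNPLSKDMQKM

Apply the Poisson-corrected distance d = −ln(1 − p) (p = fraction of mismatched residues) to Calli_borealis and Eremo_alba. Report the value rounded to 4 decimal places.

Mismatches occur at site 8 (M/P), site 9 (V/F), site 13 (Q/D), site 20 (L/T), site 24 (S/M), site 29 (C/N), site 37 (W/K), site 38 (D/M).
p = 8/38 = 0.210526.
d = −ln(1 − 0.210526) = −ln(0.789474) = 0.2364.

0.2364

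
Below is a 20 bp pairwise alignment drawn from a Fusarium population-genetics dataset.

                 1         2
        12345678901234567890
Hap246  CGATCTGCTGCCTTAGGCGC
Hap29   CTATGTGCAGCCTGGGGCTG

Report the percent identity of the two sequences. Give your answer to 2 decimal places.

65.00%

Mismatches occur at site 2 (G→T), site 5 (C→G), site 9 (T→A), site 14 (T→G), site 15 (A→G), site 19 (G→T), site 20 (C→G).
13 of the 20 sites match, so the percent identity is 13/20 × 100 = 65.00%.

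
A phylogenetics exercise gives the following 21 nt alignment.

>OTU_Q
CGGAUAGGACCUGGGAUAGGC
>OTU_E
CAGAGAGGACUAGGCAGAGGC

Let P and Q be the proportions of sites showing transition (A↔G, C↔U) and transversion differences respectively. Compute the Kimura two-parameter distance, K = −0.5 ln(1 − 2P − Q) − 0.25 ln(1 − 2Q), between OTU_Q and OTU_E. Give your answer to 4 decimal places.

0.3597

The sequences differ at positions 2 (G/A, transition), 5 (U/G, transversion), 11 (C/U, transition), 12 (U/A, transversion), 15 (G/C, transversion), 17 (U/G, transversion).
Of the 6 differences, 2 transitions and 4 transversions over 21 sites: P = 2/21 = 0.095238, Q = 4/21 = 0.190476.
d = −0.5·ln(0.619048) − 0.25·ln(0.619048) = −0.5·(-0.479572) − 0.25·(-0.479572) = 0.3597.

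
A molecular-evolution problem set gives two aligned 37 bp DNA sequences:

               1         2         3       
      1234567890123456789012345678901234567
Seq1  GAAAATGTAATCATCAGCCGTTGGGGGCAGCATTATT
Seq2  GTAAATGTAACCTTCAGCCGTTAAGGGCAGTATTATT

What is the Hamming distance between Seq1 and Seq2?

6

The sequences differ at positions 2 (A/T), 11 (T/C), 13 (A/T), 23 (G/A), 24 (G/A), 31 (C/T).
That gives 6 mismatches out of 37 aligned sites, so the Hamming distance is 6.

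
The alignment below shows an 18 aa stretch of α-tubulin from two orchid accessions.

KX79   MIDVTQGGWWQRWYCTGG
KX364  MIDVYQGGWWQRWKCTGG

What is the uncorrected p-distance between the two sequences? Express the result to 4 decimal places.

The sequences differ at positions 5 (T/Y), 14 (Y/K).
There are 2 differences over 18 sites, so p = 2/18 = 0.1111.

0.1111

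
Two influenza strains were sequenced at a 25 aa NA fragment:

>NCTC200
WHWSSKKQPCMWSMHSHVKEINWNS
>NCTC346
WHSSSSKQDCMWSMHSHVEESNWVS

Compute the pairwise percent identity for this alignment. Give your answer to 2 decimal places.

Mismatches occur at site 3 (W→S), site 6 (K→S), site 9 (P→D), site 19 (K→E), site 21 (I→S), site 24 (N→V).
19 of the 25 sites match, so the percent identity is 19/25 × 100 = 76.00%.

76.00%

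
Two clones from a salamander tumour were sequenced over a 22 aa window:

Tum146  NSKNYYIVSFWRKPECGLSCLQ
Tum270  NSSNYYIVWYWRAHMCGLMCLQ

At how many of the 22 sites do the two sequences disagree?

7

Differing sites — 3:K/S; 9:S/W; 10:F/Y; 13:K/A; 14:P/H; 15:E/M; 19:S/M.
That gives 7 mismatches out of 22 aligned sites, so the Hamming distance is 7.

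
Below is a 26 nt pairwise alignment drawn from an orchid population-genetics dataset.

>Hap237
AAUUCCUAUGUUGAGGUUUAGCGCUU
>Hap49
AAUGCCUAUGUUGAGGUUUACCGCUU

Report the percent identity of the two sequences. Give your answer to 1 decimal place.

Mismatches occur at site 4 (U/G), site 21 (G/C).
24 of the 26 sites match, so the percent identity is 24/26 × 100 = 92.3%.

92.3%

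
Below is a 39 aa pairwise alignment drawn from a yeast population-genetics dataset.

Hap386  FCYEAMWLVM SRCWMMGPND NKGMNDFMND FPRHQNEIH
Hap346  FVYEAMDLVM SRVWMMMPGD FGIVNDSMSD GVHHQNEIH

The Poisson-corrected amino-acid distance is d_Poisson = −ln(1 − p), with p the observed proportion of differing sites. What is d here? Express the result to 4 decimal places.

Mismatches occur at site 2 (C/V), site 7 (W/D), site 13 (C/V), site 17 (G/M), site 19 (N/G), site 21 (N/F), site 22 (K/G), site 23 (G/I), site 24 (M/V), site 27 (F/S), site 29 (N/S), site 31 (F/G), site 32 (P/V), site 33 (R/H).
p = 14/39 = 0.358974.
d = −ln(1 − 0.358974) = −ln(0.641026) = 0.4447.

0.4447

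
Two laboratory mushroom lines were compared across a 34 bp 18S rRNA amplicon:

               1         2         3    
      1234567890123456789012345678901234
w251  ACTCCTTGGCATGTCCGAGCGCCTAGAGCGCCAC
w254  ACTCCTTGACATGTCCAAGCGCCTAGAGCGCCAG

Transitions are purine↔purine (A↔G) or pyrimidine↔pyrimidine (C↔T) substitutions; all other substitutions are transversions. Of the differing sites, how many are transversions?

Mismatches occur at site 9 (G→A, transition), site 17 (G→A, transition), site 34 (C→G, transversion).
Of the 3 differences, 2 transitions and 1 transversion, so the answer is 1.

1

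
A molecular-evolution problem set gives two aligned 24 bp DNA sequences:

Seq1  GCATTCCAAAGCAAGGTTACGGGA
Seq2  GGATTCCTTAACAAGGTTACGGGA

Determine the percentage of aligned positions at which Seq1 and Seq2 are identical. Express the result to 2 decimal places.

Differing sites — 2:C/G; 8:A/T; 9:A/T; 11:G/A.
20 of the 24 sites match, so the percent identity is 20/24 × 100 = 83.33%.

83.33%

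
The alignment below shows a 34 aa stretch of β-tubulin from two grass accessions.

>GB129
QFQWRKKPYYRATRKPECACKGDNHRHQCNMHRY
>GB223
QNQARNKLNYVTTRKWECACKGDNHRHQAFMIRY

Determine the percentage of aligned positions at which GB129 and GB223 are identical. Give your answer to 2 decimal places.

67.65%

Differing sites — 2:F/N; 4:W/A; 6:K/N; 8:P/L; 9:Y/N; 11:R/V; 12:A/T; 16:P/W; 29:C/A; 30:N/F; 32:H/I.
23 of the 34 sites match, so the percent identity is 23/34 × 100 = 67.65%.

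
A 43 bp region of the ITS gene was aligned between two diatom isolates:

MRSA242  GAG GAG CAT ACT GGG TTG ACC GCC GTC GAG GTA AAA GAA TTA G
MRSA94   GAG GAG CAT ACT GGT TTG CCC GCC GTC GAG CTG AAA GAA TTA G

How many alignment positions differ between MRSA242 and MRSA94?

Differing sites — 15:G/T; 19:A/C; 31:G/C; 33:A/G.
That gives 4 mismatches out of 43 aligned sites, so the Hamming distance is 4.

4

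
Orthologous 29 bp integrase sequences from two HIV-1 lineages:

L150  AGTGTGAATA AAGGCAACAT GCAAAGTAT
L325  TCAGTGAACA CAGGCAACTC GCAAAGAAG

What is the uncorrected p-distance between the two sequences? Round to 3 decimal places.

0.310

Mismatches occur at site 1 (A↔T), site 2 (G↔C), site 3 (T↔A), site 9 (T↔C), site 11 (A↔C), site 19 (A↔T), site 20 (T↔C), site 27 (T↔A), site 29 (T↔G).
There are 9 differences over 29 sites, so p = 9/29 = 0.310.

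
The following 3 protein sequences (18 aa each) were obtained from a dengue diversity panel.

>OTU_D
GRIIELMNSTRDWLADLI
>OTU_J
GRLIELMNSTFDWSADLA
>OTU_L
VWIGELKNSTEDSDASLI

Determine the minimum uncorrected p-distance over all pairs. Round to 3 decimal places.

0.222

Pairwise Hamming distances:
  OTU_D vs OTU_J: 4
  OTU_D vs OTU_L: 8
  OTU_J vs OTU_L: 10
The smallest is 4 mismatches, between OTU_D and OTU_J; p = 4/18 = 0.222.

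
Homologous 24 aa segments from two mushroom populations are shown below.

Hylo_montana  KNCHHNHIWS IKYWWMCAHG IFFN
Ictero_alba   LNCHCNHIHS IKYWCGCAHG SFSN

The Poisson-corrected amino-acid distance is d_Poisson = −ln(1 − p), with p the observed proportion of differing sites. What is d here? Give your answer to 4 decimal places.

0.3448

Mismatches occur at site 1 (K/L), site 5 (H/C), site 9 (W/H), site 15 (W/C), site 16 (M/G), site 21 (I/S), site 23 (F/S).
p = 7/24 = 0.291667.
d = −ln(1 − 0.291667) = −ln(0.708333) = 0.3448.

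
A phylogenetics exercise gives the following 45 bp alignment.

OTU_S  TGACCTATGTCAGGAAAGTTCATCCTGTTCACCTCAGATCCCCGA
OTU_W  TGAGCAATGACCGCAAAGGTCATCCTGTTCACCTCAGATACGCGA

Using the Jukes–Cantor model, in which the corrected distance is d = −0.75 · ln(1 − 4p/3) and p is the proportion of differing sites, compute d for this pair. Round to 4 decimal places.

The sequences differ at positions 4 (C/G), 6 (T/A), 10 (T/A), 12 (A/C), 14 (G/C), 19 (T/G), 40 (C/A), 42 (C/G).
p = 8/45 = 0.177778.
d = −0.75 · ln(1 − (4/3)·0.177778) = −0.75 · ln(0.762963) = −0.75 · (-0.270546) = 0.2029.

0.2029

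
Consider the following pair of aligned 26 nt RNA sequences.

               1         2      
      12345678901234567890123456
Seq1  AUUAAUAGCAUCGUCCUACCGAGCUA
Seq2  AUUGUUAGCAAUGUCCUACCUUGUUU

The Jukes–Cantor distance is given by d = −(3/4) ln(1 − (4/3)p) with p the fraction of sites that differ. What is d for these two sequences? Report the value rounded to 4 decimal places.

0.3961

Mismatches occur at site 4 (A↔G), site 5 (A↔U), site 11 (U↔A), site 12 (C↔U), site 21 (G↔U), site 22 (A↔U), site 24 (C↔U), site 26 (A↔U).
p = 8/26 = 0.307692.
d = −0.75 · ln(1 − (4/3)·0.307692) = −0.75 · ln(0.589744) = −0.75 · (-0.528067) = 0.3961.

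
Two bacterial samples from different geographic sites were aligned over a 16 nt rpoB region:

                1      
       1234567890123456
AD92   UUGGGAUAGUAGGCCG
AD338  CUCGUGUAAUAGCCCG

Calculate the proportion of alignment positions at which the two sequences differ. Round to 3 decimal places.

0.375

The sequences differ at positions 1 (U/C), 3 (G/C), 5 (G/U), 6 (A/G), 9 (G/A), 13 (G/C).
There are 6 differences over 16 sites, so p = 6/16 = 0.375.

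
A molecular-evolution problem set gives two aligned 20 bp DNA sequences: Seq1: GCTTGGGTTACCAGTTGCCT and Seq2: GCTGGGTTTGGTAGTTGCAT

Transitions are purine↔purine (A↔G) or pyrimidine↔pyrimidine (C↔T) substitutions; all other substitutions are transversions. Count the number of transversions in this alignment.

The sequences differ at positions 4 (T/G, transversion), 7 (G/T, transversion), 10 (A/G, transition), 11 (C/G, transversion), 12 (C/T, transition), 19 (C/A, transversion).
Of the 6 differences, 2 transitions and 4 transversions, so the answer is 4.

4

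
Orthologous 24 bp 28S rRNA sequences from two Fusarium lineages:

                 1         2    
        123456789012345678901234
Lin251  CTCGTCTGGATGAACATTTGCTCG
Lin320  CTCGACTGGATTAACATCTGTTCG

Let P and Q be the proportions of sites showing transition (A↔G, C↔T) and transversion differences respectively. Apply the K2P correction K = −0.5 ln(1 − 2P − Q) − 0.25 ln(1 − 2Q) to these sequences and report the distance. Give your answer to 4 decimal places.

Differing sites — 5:T/A (Tv); 12:G/T (Tv); 18:T/C (Ti); 21:C/T (Ti).
Of the 4 differences, 2 transitions and 2 transversions over 24 sites: P = 2/24 = 0.083333, Q = 2/24 = 0.083333.
d = −0.5·ln(0.750001) − 0.25·ln(0.833334) = −0.5·(-0.287681) − 0.25·(-0.182321) = 0.1894.

0.1894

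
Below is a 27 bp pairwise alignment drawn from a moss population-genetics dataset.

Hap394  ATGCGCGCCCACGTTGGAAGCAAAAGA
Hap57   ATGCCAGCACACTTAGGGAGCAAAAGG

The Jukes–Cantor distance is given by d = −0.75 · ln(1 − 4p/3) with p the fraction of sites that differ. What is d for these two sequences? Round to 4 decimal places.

0.3181

The sequences differ at positions 5 (G/C), 6 (C/A), 9 (C/A), 13 (G/T), 15 (T/A), 18 (A/G), 27 (A/G).
p = 7/27 = 0.259259.
d = −0.75 · ln(1 − (4/3)·0.259259) = −0.75 · ln(0.654321) = −0.75 · (-0.424157) = 0.3181.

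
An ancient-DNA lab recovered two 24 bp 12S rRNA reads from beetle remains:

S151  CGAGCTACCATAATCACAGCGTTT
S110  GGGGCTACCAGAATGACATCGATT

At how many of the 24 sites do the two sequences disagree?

The sequences differ at positions 1 (C/G), 3 (A/G), 11 (T/G), 15 (C/G), 19 (G/T), 22 (T/A).
That gives 6 mismatches out of 24 aligned sites, so the Hamming distance is 6.

6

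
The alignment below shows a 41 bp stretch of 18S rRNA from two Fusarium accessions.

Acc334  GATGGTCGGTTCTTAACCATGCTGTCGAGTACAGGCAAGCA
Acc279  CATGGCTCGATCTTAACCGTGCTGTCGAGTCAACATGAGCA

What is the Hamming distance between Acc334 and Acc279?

Differing sites — 1:G/C; 6:T/C; 7:C/T; 8:G/C; 10:T/A; 19:A/G; 31:A/C; 32:C/A; 34:G/C; 35:G/A; 36:C/T; 37:A/G.
That gives 12 mismatches out of 41 aligned sites, so the Hamming distance is 12.

12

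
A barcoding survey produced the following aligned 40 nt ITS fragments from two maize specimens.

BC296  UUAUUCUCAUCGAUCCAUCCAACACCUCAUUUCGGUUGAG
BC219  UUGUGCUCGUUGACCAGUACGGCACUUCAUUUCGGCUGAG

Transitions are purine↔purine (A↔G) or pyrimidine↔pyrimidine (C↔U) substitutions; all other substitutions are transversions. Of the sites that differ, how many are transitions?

The sequences differ at positions 3 (A/G, transition), 5 (U/G, transversion), 9 (A/G, transition), 11 (C/U, transition), 14 (U/C, transition), 16 (C/A, transversion), 17 (A/G, transition), 19 (C/A, transversion), 21 (A/G, transition), 22 (A/G, transition), 26 (C/U, transition), 36 (U/C, transition).
Of the 12 differences, 9 transitions and 3 transversions, so the answer is 9.

9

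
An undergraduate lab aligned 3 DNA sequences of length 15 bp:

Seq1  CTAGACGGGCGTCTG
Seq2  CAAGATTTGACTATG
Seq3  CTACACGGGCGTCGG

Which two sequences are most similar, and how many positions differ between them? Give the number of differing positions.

2

Pairwise Hamming distances:
  Seq1 vs Seq2: 7
  Seq1 vs Seq3: 2
  Seq2 vs Seq3: 9
The smallest is 2, between Seq1 and Seq3.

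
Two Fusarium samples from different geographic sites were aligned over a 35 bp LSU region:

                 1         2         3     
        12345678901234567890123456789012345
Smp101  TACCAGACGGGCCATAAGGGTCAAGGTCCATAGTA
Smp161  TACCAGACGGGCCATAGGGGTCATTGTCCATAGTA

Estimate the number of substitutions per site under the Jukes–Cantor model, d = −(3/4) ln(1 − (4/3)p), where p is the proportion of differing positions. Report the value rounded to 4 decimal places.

Mismatches occur at site 17 (A↔G), site 24 (A↔T), site 25 (G↔T).
p = 3/35 = 0.085714.
d = −0.75 · ln(1 − (4/3)·0.085714) = −0.75 · ln(0.885715) = −0.75 · (-0.121360) = 0.0910.

0.0910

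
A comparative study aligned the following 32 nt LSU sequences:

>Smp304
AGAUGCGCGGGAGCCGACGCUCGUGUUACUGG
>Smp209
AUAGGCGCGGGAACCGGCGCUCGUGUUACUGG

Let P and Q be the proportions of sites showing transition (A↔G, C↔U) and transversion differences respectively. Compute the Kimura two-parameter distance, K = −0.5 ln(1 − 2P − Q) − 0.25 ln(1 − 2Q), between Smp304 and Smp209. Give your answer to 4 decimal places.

0.1372

Differing sites — 2:G/U (Tv); 4:U/G (Tv); 13:G/A (Ti); 17:A/G (Ti).
Of the 4 differences, 2 transitions and 2 transversions over 32 sites: P = 2/32 = 0.062500, Q = 2/32 = 0.062500.
d = −0.5·ln(0.812500) − 0.25·ln(0.875000) = −0.5·(-0.207639) − 0.25·(-0.133531) = 0.1372.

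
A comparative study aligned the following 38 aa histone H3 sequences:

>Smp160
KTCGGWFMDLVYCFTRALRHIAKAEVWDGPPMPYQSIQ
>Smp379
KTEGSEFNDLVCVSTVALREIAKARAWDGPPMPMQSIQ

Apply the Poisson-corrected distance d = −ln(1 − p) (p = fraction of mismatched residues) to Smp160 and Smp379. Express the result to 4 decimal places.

0.3795

Mismatches occur at site 3 (C↔E), site 5 (G↔S), site 6 (W↔E), site 8 (M↔N), site 12 (Y↔C), site 13 (C↔V), site 14 (F↔S), site 16 (R↔V), site 20 (H↔E), site 25 (E↔R), site 26 (V↔A), site 34 (Y↔M).
p = 12/38 = 0.315789.
d = −ln(1 − 0.315789) = −ln(0.684211) = 0.3795.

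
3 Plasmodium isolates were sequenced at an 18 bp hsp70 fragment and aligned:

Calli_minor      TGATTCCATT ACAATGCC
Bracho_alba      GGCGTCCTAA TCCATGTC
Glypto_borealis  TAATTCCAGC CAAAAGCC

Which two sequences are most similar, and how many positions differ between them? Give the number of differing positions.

Pairwise Hamming distances:
  Calli_minor vs Bracho_alba: 9
  Calli_minor vs Glypto_borealis: 6
  Bracho_alba vs Glypto_borealis: 12
The smallest is 6, between Calli_minor and Glypto_borealis.

6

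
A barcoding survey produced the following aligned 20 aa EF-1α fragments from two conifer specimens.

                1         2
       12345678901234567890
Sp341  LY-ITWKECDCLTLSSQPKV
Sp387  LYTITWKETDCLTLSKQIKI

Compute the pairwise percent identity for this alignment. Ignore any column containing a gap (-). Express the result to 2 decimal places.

Excluding the 1 gap column leaves 19 comparable sites.
Mismatches occur at site 9 (C→T), site 16 (S→K), site 18 (P→I), site 20 (V→I).
15 of the 19 comparable sites match, so the percent identity is 15/19 × 100 = 78.95%.

78.95%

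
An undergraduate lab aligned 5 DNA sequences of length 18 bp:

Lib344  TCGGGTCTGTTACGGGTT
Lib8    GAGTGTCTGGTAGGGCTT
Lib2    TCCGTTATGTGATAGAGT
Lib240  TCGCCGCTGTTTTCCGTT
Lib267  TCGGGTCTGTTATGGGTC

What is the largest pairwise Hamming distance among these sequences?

Pairwise Hamming distances:
  Lib344 vs Lib8: 6
  Lib344 vs Lib2: 8
  Lib344 vs Lib240: 7
  Lib344 vs Lib267: 2
  Lib8 vs Lib2: 12
  Lib8 vs Lib240: 11
  Lib8 vs Lib267: 7
  Lib2 vs Lib240: 11
  Lib2 vs Lib267: 8
  Lib240 vs Lib267: 7
The largest is 12, between Lib8 and Lib2.

12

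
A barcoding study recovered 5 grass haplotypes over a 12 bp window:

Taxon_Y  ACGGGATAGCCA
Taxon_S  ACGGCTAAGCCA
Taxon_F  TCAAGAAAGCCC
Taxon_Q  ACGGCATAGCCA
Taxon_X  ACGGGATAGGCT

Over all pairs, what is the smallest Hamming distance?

Pairwise Hamming distances:
  Taxon_Y vs Taxon_S: 3
  Taxon_Y vs Taxon_F: 5
  Taxon_Y vs Taxon_Q: 1
  Taxon_Y vs Taxon_X: 2
  Taxon_S vs Taxon_F: 6
  Taxon_S vs Taxon_Q: 2
  Taxon_S vs Taxon_X: 5
  Taxon_F vs Taxon_Q: 6
  Taxon_F vs Taxon_X: 6
  Taxon_Q vs Taxon_X: 3
The smallest is 1, between Taxon_Y and Taxon_Q.

1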